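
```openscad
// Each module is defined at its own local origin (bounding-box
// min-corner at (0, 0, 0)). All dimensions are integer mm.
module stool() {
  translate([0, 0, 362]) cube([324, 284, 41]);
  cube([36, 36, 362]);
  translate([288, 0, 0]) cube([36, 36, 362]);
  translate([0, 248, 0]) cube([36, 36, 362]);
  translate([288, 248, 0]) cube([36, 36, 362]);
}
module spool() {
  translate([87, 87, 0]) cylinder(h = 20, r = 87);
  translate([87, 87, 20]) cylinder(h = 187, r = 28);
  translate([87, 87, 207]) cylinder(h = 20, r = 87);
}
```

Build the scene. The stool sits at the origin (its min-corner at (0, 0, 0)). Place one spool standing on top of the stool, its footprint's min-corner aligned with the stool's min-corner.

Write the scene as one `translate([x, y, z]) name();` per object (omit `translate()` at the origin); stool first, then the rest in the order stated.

stool();
translate([0, 0, 403]) spool();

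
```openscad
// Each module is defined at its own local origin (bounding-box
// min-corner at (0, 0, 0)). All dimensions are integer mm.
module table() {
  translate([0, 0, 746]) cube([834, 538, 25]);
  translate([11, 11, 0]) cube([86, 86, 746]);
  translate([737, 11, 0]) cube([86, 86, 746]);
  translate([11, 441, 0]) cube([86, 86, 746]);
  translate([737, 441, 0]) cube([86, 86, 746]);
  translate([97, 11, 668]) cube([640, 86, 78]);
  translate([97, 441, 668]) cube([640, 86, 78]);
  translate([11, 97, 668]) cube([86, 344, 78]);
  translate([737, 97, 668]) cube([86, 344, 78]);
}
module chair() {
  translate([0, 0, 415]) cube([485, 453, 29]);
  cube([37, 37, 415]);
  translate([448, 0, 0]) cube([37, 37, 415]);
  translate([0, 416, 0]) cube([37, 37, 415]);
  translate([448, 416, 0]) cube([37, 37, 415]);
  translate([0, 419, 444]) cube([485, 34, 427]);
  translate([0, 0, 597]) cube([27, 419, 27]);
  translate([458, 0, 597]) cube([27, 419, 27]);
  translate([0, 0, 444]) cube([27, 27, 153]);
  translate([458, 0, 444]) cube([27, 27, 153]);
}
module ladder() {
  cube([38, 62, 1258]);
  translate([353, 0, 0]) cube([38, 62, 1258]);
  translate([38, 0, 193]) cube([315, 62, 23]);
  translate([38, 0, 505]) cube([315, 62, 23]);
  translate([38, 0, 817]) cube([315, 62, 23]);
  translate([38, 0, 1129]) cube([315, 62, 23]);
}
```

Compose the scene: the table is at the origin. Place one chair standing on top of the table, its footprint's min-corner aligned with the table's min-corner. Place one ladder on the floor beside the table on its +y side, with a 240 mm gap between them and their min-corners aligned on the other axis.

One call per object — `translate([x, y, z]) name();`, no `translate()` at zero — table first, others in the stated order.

table();
translate([0, 0, 771]) chair();
translate([0, 778, 0]) ladder();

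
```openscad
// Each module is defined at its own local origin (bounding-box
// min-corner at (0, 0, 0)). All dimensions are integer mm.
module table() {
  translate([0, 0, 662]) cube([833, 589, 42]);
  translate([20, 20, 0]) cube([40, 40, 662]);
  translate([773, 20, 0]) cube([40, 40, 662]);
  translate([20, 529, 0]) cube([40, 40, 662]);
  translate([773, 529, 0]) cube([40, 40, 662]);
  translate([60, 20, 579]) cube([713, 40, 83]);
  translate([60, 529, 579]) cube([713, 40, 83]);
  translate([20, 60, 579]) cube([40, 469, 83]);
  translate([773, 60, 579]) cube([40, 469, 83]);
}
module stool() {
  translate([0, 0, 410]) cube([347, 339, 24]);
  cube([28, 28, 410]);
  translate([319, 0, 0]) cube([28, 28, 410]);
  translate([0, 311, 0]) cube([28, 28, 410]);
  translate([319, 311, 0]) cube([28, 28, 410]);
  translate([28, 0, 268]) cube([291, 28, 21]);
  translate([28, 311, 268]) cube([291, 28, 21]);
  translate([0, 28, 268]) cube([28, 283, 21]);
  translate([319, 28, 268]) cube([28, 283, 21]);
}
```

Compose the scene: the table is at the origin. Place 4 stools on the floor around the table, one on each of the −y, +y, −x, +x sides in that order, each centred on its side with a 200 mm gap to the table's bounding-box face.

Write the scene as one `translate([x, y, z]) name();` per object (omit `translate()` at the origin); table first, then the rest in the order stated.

table();
translate([243, -539, 0]) stool();
translate([243, 789, 0]) stool();
translate([-547, 125, 0]) stool();
translate([1033, 125, 0]) stool();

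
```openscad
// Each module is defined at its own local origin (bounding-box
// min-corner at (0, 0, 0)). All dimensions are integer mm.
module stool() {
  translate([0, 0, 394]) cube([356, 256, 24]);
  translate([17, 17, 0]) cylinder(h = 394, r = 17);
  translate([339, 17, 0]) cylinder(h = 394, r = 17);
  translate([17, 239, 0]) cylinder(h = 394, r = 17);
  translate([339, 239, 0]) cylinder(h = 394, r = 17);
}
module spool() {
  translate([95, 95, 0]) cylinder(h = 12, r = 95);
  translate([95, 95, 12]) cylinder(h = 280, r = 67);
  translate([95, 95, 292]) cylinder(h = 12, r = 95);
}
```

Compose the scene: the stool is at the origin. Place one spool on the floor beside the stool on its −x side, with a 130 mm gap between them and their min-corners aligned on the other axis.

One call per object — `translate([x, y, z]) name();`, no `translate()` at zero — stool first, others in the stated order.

stool();
translate([-320, 0, 0]) spool();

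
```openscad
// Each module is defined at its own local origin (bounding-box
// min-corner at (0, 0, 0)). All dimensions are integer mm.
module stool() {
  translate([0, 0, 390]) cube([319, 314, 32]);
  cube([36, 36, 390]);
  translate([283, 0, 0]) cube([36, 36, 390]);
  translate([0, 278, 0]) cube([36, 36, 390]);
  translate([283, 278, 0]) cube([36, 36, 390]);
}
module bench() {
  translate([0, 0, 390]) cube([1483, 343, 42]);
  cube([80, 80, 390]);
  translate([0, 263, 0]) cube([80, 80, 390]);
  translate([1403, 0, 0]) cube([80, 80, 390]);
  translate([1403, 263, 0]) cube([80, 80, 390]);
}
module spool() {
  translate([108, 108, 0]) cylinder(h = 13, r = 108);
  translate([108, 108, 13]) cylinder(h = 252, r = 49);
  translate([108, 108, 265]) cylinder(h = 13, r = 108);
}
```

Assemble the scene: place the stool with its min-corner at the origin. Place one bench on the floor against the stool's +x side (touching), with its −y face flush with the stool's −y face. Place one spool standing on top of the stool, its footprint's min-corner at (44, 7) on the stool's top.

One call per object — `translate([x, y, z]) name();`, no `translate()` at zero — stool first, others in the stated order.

stool();
translate([319, 0, 0]) bench();
translate([44, 7, 422]) spool();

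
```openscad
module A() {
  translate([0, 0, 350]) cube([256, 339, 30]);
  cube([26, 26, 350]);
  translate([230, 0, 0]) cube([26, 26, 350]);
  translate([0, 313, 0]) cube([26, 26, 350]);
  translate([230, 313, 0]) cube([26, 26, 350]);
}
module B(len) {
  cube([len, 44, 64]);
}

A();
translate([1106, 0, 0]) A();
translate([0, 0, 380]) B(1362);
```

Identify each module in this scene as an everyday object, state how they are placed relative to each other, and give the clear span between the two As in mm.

A is a stool. B is a beam. A beam spans the tops of two stools. The clear span between the two stools is 850 mm.

Second stool starts at x = 1106; first ends at x = 256; clear span = 1106 − 256 = 850 mm.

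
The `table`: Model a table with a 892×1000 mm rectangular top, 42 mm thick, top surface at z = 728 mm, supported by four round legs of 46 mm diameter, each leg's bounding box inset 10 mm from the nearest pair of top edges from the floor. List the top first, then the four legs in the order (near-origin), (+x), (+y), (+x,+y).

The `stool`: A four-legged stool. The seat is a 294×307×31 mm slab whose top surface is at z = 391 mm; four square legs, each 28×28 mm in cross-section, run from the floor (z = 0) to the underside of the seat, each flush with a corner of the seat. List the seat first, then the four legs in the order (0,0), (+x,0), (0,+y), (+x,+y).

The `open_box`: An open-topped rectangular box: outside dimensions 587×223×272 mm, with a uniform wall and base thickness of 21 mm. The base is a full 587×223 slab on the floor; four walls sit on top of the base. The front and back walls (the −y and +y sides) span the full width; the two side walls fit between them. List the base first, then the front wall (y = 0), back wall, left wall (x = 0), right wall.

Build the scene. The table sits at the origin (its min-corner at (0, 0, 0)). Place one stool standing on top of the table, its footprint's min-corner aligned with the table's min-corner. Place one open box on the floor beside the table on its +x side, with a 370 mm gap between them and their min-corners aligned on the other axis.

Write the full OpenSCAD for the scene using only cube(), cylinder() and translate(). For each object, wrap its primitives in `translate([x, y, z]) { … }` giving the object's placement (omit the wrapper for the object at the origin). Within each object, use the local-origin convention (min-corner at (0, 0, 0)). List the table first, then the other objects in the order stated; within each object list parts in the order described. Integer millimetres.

translate([0, 0, 686]) cube([892, 1000, 42]);
translate([33, 33, 0]) cylinder(h = 686, r = 23);
translate([859, 33, 0]) cylinder(h = 686, r = 23);
translate([33, 967, 0]) cylinder(h = 686, r = 23);
translate([859, 967, 0]) cylinder(h = 686, r = 23);
translate([0, 0, 728]) {
  translate([0, 0, 360]) cube([294, 307, 31]);
  cube([28, 28, 360]);
  translate([266, 0, 0]) cube([28, 28, 360]);
  translate([0, 279, 0]) cube([28, 28, 360]);
  translate([266, 279, 0]) cube([28, 28, 360]);
}
translate([1262, 0, 0]) {
  cube([587, 223, 21]);
  translate([0, 0, 21]) cube([587, 21, 251]);
  translate([0, 202, 21]) cube([587, 21, 251]);
  translate([0, 21, 21]) cube([21, 181, 251]);
  translate([566, 21, 21]) cube([21, 181, 251]);
}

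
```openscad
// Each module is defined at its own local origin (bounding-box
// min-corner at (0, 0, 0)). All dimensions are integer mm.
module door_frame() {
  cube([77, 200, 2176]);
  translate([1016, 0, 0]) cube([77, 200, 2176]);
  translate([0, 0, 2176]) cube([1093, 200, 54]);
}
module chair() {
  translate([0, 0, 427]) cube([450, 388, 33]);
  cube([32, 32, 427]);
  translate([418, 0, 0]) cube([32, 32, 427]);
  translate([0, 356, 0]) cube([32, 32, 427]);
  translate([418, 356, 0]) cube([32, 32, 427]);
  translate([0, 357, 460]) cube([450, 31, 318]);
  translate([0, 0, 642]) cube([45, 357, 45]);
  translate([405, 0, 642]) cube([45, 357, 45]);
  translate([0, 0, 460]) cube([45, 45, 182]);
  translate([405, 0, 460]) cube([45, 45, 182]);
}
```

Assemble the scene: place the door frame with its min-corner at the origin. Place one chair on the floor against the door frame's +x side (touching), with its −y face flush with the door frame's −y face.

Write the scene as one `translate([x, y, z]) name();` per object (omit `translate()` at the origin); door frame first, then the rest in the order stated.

door_frame();
translate([1093, 0, 0]) chair();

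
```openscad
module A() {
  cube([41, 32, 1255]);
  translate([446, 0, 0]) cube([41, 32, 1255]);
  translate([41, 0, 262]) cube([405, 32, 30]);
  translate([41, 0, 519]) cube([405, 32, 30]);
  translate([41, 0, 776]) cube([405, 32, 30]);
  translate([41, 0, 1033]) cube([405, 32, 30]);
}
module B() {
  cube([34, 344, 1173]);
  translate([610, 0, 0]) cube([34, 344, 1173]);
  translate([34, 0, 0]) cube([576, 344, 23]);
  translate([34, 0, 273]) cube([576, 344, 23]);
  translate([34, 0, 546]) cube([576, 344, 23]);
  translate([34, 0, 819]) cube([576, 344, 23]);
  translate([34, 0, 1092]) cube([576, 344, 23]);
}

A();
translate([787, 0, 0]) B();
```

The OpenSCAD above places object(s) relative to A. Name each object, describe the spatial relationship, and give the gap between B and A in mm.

A is a ladder. B is a bookshelf. The bookshelf is on the floor beside the ladder on its +x side. The gap between the bookshelf and the ladder is 300 mm.

The bookshelf's nearest face is 300 mm from the ladder's +x face.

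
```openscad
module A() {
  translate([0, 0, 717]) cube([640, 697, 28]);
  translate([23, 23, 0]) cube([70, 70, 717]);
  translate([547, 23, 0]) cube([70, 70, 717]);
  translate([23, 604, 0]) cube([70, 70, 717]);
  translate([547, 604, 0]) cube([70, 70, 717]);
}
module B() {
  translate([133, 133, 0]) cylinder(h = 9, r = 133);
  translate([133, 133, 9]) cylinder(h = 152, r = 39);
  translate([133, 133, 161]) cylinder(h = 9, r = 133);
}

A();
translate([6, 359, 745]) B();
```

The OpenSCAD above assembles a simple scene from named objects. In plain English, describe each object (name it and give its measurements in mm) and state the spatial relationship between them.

A is a rectangular dining table. The top is 640×697×28 mm with its upper surface at z = 745 mm. It stands on four 70×70 mm square legs, each inset 23 mm from the nearest pair of top edges, running from the floor to the underside of the top.

B is a spool: two coaxial disc flanges of radius 133 mm and thickness 9 mm, joined by a core cylinder of radius 39 mm and height 152 mm. The lower flange rests on z = 0 and the three cylinders share a vertical axis.

The spool is on top of the table.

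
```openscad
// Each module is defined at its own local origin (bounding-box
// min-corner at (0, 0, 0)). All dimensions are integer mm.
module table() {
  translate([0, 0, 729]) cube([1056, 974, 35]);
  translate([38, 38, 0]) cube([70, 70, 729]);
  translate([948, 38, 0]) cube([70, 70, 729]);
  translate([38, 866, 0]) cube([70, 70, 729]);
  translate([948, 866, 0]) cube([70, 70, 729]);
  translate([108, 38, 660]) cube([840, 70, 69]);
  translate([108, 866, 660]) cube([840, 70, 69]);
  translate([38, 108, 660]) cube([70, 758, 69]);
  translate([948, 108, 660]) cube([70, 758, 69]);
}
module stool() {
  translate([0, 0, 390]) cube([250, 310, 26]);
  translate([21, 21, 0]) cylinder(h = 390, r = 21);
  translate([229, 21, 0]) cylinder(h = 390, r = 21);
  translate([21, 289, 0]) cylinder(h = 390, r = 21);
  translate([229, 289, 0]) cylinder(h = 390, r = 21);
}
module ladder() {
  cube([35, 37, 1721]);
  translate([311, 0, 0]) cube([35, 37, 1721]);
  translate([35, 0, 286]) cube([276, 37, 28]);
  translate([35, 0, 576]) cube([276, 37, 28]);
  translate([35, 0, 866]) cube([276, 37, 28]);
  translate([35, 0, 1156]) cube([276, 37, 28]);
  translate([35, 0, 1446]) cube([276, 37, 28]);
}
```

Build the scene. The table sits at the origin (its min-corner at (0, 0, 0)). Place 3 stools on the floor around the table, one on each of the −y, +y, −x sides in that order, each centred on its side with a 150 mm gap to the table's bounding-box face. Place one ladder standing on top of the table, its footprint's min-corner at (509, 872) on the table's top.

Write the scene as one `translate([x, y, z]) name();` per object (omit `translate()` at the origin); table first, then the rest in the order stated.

table();
translate([403, -460, 0]) stool();
translate([403, 1124, 0]) stool();
translate([-400, 332, 0]) stool();
translate([509, 872, 764]) ladder();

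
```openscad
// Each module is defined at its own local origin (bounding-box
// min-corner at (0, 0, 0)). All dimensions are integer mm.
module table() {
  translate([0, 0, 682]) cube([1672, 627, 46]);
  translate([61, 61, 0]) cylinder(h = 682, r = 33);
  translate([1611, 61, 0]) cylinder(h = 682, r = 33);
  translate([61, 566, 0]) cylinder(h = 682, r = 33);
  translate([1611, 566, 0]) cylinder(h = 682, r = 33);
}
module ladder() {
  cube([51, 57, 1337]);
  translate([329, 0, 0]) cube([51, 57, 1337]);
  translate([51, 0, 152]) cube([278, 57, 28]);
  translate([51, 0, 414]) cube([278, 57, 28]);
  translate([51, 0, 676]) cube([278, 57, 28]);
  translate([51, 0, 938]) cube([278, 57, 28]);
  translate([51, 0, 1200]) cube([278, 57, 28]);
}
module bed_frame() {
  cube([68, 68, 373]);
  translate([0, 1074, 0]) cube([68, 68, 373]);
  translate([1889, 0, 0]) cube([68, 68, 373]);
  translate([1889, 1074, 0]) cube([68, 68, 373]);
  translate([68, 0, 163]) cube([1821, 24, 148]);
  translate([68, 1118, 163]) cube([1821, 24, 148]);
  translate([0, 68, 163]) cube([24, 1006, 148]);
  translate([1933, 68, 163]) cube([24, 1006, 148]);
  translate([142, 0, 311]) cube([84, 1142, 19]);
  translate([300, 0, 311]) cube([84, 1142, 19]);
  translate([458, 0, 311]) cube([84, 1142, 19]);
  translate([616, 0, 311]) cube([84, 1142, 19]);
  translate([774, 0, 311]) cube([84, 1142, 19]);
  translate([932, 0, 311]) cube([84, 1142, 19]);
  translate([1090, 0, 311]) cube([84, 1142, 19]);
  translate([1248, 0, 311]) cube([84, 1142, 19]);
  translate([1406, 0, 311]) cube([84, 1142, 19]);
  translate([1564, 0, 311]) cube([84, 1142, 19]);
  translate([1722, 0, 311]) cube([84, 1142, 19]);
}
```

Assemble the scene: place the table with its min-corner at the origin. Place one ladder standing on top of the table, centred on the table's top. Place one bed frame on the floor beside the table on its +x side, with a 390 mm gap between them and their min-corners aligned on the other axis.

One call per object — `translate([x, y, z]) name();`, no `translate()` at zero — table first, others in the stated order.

table();
translate([646, 285, 728]) ladder();
translate([2062, 0, 0]) bed_frame();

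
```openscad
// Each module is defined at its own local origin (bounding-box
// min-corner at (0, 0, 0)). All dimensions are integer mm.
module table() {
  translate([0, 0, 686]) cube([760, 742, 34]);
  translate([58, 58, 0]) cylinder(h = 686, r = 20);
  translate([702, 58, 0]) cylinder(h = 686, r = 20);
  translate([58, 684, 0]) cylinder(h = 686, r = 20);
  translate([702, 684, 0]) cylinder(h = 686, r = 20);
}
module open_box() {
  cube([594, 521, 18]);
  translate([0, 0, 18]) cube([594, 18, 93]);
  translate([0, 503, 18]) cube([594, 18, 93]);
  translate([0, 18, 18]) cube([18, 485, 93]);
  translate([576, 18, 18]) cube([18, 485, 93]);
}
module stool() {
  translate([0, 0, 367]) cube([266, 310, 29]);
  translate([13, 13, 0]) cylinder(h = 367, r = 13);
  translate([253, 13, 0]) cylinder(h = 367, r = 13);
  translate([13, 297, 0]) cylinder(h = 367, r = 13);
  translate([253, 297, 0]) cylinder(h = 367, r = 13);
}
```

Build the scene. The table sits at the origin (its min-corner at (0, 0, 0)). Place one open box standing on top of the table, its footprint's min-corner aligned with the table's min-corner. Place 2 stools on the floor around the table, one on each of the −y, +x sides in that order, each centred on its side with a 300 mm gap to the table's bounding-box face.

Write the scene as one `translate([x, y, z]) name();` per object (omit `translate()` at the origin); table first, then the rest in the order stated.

table();
translate([0, 0, 720]) open_box();
translate([247, -610, 0]) stool();
translate([1060, 216, 0]) stool();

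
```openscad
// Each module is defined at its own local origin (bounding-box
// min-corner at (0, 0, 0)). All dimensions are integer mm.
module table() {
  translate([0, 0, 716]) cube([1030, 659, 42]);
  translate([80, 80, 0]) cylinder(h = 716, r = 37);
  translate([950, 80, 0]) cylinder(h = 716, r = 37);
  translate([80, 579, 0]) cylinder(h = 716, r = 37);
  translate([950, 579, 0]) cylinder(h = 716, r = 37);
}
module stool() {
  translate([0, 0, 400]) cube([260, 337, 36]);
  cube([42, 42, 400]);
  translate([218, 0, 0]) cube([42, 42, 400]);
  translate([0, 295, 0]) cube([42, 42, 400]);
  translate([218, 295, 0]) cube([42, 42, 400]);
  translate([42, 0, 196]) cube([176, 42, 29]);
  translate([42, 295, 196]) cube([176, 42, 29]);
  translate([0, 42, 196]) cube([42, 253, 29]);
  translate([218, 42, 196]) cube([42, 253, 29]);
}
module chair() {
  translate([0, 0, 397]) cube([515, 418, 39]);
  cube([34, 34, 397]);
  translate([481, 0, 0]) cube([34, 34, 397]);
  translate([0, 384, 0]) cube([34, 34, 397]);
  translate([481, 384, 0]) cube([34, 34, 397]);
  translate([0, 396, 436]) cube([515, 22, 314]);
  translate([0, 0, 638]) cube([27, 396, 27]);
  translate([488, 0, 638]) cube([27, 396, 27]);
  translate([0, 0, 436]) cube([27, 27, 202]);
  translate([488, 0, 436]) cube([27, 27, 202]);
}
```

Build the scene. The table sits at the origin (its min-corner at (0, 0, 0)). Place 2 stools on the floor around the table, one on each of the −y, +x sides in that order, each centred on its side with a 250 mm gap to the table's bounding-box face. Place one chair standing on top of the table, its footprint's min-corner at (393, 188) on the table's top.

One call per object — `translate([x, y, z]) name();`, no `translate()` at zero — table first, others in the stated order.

table();
translate([385, -587, 0]) stool();
translate([1280, 161, 0]) stool();
translate([393, 188, 758]) chair();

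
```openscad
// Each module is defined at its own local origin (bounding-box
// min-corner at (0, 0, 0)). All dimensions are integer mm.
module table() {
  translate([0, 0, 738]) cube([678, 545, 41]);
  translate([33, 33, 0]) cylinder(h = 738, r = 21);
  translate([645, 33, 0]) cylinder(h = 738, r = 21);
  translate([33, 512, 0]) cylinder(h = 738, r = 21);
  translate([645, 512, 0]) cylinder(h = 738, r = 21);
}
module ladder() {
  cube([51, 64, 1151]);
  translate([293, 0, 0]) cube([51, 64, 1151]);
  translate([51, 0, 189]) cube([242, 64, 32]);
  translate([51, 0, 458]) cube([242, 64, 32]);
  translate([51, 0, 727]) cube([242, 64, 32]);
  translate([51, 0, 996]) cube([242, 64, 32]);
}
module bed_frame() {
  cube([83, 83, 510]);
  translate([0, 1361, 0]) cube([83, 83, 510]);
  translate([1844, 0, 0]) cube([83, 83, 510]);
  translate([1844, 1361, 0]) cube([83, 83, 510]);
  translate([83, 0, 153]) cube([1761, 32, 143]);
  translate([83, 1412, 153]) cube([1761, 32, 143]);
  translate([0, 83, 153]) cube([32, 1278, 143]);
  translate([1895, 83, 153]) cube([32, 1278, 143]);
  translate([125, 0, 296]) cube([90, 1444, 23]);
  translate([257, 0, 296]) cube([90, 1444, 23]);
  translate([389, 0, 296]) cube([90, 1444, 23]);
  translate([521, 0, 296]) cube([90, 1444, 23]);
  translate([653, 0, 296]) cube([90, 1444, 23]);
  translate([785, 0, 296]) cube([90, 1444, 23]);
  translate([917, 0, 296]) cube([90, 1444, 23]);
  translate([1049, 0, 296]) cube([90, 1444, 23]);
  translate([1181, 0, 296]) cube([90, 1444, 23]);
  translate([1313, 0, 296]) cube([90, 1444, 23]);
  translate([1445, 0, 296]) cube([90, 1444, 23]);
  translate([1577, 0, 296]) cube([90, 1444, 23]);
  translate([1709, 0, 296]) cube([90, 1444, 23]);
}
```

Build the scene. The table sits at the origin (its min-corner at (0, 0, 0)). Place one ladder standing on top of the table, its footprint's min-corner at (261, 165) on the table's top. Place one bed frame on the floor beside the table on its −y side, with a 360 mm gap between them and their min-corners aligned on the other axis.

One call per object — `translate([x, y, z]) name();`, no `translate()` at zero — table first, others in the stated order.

table();
translate([261, 165, 779]) ladder();
translate([0, -1804, 0]) bed_frame();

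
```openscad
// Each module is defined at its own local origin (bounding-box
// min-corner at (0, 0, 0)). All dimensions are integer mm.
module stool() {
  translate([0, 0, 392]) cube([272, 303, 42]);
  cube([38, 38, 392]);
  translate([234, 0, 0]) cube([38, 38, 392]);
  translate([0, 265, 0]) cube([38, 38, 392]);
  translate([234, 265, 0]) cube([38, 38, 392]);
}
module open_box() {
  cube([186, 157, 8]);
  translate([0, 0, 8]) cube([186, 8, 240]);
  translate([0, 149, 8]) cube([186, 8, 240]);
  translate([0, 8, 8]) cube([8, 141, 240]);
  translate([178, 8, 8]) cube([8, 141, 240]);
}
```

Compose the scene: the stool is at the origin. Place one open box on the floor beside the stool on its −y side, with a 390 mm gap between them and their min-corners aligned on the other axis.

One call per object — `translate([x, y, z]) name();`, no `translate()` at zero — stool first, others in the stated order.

stool();
translate([0, -547, 0]) open_box();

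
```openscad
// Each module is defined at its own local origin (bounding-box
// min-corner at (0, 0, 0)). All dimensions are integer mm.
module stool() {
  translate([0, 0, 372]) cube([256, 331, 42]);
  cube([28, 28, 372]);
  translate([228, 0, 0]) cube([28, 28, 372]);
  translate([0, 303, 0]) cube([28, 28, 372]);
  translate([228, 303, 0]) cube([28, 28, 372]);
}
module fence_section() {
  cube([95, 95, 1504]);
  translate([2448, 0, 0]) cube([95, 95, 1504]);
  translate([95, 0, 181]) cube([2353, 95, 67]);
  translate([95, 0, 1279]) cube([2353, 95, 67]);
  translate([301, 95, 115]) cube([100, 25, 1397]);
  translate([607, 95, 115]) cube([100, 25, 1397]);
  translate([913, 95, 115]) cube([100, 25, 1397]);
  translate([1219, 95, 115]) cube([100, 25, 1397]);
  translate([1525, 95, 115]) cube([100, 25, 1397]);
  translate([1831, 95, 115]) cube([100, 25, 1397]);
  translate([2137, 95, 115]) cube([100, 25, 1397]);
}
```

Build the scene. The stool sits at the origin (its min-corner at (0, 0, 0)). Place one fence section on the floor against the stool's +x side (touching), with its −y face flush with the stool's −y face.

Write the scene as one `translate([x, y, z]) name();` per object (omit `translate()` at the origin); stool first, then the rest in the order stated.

stool();
translate([256, 0, 0]) fence_section();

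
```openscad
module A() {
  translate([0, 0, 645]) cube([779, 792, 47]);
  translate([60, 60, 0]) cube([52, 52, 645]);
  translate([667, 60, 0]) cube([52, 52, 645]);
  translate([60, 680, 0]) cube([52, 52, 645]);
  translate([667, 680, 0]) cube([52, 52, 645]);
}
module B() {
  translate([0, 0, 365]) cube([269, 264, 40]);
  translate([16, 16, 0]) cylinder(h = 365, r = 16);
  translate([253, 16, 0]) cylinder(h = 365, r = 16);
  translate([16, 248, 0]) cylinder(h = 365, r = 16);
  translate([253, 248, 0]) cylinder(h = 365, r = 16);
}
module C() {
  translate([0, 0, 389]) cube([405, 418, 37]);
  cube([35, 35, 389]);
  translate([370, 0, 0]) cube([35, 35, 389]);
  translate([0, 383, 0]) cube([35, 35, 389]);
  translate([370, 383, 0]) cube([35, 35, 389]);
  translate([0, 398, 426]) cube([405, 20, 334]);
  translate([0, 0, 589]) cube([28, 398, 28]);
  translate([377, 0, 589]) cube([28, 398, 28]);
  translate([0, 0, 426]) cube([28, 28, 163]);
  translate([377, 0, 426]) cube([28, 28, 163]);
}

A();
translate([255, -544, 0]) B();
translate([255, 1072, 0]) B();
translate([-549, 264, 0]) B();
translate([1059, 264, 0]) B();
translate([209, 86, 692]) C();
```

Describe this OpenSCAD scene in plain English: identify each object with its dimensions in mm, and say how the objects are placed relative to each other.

A is a rectangular dining table. The top is 779×792×47 mm with its upper surface at z = 692 mm. It stands on four 52×52 mm square legs, each inset 60 mm from the nearest pair of top edges, running from the floor to the underside of the top.

B is a four-legged stool. The seat is 269×264 mm, 40 mm thick, top at z = 405 mm. It stands on four round legs, each 32 mm in diameter, from z = 0 to the seat underside, each leg's axis is inset half a diameter from the nearest pair of seat edges (so the leg's bounding box is flush with the corner).

C is a chair. The seat is a 405×418×37 mm slab with its top at z = 426 mm, on four 35×35 mm corner legs (flush with the seat edges, standing on z = 0). A flat backrest 20 mm thick, 334 mm tall, spans the full seat width and rises from the seat top along its +y edge, rear face flush with the rear of the seat. Two armrests of 28×28 mm section run along each side from the seat's front edge to the front of the backrest, top faces 191 mm above the seat top and outer faces flush with the seat's x-edges; a 28×28 mm post under the front of each armrest stands on the seat at the front corner.

Four stools sit around the table at the −y, +y, −x, +x sides. The chair is on top of the table.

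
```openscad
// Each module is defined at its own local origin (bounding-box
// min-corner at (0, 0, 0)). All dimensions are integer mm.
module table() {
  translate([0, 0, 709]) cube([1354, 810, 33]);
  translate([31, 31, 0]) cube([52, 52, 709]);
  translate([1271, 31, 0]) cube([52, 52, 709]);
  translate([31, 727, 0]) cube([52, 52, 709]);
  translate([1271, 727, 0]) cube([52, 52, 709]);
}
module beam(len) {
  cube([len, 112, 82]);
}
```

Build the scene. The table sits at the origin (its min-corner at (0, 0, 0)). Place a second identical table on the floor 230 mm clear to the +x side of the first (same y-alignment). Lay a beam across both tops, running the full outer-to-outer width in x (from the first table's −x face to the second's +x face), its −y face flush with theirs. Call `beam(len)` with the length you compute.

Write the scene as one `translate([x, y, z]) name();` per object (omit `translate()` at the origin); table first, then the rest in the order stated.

table();
translate([1584, 0, 0]) table();
translate([0, 0, 742]) beam(2938);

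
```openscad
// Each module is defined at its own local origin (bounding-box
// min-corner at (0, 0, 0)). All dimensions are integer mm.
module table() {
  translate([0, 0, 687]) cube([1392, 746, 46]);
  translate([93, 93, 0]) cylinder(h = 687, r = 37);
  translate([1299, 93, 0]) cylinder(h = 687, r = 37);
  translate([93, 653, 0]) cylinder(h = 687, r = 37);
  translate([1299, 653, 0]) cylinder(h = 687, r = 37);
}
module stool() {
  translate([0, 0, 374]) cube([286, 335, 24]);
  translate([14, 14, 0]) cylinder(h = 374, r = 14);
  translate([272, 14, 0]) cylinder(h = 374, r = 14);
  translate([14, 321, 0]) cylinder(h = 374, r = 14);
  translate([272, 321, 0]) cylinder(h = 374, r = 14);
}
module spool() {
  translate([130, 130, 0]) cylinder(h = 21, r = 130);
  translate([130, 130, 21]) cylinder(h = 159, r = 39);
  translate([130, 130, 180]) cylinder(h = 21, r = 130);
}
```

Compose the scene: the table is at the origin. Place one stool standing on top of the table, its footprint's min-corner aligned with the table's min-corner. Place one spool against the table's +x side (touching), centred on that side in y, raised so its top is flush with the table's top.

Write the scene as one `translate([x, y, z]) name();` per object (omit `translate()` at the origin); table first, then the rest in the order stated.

table();
translate([0, 0, 733]) stool();
translate([1392, 243, 532]) spool();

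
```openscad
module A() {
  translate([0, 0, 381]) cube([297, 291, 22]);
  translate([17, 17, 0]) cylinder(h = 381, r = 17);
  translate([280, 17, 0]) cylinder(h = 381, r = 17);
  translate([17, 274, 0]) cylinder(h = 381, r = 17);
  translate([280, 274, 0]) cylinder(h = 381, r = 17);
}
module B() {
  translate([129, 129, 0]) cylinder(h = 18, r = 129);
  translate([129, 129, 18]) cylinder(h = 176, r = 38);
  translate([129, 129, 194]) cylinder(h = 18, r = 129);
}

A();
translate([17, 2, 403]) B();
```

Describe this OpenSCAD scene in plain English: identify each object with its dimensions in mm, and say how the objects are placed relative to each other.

A is a four-legged stool. The seat is 297×291 mm, 22 mm thick, top at z = 403 mm. It stands on four round legs, each 34 mm in diameter, from z = 0 to the seat underside, each leg's axis is inset half a diameter from the nearest pair of seat edges (so the leg's bounding box is flush with the corner).

B is a spool: two coaxial disc flanges of radius 129 mm and thickness 18 mm, joined by a core cylinder of radius 38 mm and height 176 mm. The lower flange rests on z = 0 and the three cylinders share a vertical axis.

The spool is on top of the stool.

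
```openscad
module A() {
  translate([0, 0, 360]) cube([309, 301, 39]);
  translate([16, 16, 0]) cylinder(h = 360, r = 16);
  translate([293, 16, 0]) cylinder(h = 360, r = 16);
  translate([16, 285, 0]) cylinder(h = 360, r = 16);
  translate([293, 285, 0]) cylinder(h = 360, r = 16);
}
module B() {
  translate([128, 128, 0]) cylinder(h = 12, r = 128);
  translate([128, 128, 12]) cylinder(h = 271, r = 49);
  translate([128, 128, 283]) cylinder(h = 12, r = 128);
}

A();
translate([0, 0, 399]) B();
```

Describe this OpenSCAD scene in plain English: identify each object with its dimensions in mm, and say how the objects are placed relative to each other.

A is a simple wooden stool: a rectangular seat 309 mm (x) by 301 mm (y), 39 mm thick, top face at z = 399 mm, on four round legs, each 32 mm in diameter. The legs rest on z = 0, each leg's axis is inset half a diameter from the nearest pair of seat edges (so the leg's bounding box is flush with the corner).

B is a spool: two coaxial disc flanges of radius 128 mm and thickness 12 mm, joined by a core cylinder of radius 49 mm and height 271 mm. The lower flange rests on z = 0 and the three cylinders share a vertical axis.

The spool is on top of the stool.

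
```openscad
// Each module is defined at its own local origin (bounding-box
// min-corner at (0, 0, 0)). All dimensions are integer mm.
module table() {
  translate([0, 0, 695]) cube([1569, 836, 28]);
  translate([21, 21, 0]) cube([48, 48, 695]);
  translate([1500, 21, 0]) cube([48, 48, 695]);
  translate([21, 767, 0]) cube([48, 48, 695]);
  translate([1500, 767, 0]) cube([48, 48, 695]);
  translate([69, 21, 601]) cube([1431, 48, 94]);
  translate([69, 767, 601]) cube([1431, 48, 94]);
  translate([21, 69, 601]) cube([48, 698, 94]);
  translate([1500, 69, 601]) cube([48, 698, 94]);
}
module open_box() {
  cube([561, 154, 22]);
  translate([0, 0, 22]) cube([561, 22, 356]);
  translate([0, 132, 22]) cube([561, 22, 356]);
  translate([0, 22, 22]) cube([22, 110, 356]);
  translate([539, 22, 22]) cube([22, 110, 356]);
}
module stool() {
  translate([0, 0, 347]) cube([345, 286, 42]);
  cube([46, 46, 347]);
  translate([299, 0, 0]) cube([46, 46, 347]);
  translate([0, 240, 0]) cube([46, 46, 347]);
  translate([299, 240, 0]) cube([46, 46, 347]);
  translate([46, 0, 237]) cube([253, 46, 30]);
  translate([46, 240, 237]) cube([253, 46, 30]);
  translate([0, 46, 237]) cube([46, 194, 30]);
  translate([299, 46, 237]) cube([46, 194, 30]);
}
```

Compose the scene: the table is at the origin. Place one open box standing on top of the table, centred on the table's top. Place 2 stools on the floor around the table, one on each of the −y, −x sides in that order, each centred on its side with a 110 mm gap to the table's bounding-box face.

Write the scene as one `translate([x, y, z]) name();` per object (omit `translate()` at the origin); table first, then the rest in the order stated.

table();
translate([504, 341, 723]) open_box();
translate([612, -396, 0]) stool();
translate([-455, 275, 0]) stool();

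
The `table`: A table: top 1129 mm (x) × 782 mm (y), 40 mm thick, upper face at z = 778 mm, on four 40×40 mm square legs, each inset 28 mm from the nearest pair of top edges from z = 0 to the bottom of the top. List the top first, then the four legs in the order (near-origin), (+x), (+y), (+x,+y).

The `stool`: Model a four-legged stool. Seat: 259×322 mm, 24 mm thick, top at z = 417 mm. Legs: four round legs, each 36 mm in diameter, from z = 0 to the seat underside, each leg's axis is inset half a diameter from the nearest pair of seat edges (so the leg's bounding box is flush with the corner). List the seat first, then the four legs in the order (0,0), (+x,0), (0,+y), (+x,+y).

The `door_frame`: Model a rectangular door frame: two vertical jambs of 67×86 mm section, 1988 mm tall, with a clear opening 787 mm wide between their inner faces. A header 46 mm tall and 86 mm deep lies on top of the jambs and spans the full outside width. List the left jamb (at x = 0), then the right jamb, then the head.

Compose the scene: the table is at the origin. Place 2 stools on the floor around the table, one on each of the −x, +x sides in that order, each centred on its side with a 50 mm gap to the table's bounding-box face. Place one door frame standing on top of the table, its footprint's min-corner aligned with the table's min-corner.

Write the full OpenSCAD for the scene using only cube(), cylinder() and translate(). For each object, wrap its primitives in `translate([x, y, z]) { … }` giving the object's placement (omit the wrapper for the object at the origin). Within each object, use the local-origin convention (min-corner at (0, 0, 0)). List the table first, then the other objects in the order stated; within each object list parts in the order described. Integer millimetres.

translate([0, 0, 738]) cube([1129, 782, 40]);
translate([28, 28, 0]) cube([40, 40, 738]);
translate([1061, 28, 0]) cube([40, 40, 738]);
translate([28, 714, 0]) cube([40, 40, 738]);
translate([1061, 714, 0]) cube([40, 40, 738]);
translate([-309, 230, 0]) {
  translate([0, 0, 393]) cube([259, 322, 24]);
  translate([18, 18, 0]) cylinder(h = 393, r = 18);
  translate([241, 18, 0]) cylinder(h = 393, r = 18);
  translate([18, 304, 0]) cylinder(h = 393, r = 18);
  translate([241, 304, 0]) cylinder(h = 393, r = 18);
}
translate([1179, 230, 0]) {
  translate([0, 0, 393]) cube([259, 322, 24]);
  translate([18, 18, 0]) cylinder(h = 393, r = 18);
  translate([241, 18, 0]) cylinder(h = 393, r = 18);
  translate([18, 304, 0]) cylinder(h = 393, r = 18);
  translate([241, 304, 0]) cylinder(h = 393, r = 18);
}
translate([0, 0, 778]) {
  cube([67, 86, 1988]);
  translate([854, 0, 0]) cube([67, 86, 1988]);
  translate([0, 0, 1988]) cube([921, 86, 46]);
}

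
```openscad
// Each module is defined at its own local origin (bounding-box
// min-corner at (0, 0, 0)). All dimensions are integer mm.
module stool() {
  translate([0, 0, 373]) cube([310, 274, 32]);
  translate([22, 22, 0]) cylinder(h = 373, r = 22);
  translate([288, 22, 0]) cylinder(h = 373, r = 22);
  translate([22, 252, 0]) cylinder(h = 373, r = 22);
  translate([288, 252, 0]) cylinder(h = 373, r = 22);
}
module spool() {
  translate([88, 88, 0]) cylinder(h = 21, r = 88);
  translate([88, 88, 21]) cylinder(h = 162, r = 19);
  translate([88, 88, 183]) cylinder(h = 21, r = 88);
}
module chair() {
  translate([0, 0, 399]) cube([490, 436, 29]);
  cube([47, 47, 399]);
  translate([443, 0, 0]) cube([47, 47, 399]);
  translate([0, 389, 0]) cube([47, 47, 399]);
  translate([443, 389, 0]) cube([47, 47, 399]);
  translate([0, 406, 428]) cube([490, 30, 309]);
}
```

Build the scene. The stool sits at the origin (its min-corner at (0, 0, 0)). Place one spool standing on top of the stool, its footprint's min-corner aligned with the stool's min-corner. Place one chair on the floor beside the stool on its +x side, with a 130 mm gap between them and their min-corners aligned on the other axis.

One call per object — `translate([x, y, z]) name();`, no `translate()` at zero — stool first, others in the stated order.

stool();
translate([0, 0, 405]) spool();
translate([440, 0, 0]) chair();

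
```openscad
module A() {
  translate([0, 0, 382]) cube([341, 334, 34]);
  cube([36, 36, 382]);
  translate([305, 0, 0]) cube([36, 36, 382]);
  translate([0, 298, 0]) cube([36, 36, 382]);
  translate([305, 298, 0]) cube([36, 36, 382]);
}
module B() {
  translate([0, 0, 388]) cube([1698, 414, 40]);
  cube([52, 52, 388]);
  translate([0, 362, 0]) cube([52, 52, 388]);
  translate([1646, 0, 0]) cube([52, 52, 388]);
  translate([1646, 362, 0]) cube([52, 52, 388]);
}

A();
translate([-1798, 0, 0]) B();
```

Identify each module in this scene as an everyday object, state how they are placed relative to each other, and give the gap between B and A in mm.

The bench's nearest face is 100 mm from the stool's −x face.

A is a stool. B is a bench. The bench is on the floor beside the stool on its −x side. The gap between the bench and the stool is 100 mm.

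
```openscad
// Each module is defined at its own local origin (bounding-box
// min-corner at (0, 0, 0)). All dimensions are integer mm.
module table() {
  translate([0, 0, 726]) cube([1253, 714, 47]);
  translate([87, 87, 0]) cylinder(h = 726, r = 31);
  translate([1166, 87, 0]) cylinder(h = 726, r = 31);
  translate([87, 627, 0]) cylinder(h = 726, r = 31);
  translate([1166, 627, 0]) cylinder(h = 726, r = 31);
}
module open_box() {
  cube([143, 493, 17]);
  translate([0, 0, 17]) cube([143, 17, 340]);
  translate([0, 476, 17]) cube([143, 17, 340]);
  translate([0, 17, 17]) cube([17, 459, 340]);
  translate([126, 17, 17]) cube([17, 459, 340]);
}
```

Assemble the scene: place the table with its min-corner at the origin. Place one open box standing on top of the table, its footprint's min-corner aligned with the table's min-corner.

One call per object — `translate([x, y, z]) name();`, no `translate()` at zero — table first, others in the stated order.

table();
translate([0, 0, 773]) open_box();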